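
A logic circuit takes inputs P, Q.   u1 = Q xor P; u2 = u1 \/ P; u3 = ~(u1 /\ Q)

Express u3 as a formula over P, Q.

~((Q xor P) /\ Q)

u1 = Q xor P
u3 = ~(u1 /\ Q) = ~((Q xor P) /\ Q)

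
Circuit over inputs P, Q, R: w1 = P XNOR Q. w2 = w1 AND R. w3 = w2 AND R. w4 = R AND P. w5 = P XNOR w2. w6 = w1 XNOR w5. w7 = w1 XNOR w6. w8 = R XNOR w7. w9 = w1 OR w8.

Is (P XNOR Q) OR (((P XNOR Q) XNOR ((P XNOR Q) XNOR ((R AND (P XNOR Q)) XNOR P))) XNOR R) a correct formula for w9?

w1 = P XNOR Q
w2 = w1 AND R = (P XNOR Q) AND R
w5 = P XNOR w2 = P XNOR ((P XNOR Q) AND R)
w6 = w1 XNOR w5 = (P XNOR Q) XNOR (P XNOR ((P XNOR Q) AND R))
w7 = w1 XNOR w6 = (P XNOR Q) XNOR ((P XNOR Q) XNOR (P XNOR ((P XNOR Q) AND R)))
w8 = R XNOR w7 = R XNOR ((P XNOR Q) XNOR ((P XNOR Q) XNOR (P XNOR ((P XNOR Q) AND R))))
w9 = w1 OR w8 = (P XNOR Q) OR (R XNOR ((P XNOR Q) XNOR ((P XNOR Q) XNOR (P XNOR ((P XNOR Q) AND R)))))
At P=0, Q=1, R=0: circuit gives 0, formula gives 0.
At P=0, Q=0, R=0: circuit gives 1, formula gives 1.
Agrees on all 8 inputs.

Yes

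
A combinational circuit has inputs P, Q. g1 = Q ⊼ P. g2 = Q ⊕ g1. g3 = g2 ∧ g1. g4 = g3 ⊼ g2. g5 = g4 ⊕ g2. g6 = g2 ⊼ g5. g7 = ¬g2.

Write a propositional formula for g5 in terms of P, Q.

g1 = Q ⊼ P
g2 = Q ⊕ g1 = Q ⊕ (Q ⊼ P)
g3 = g2 ∧ g1 = (Q ⊕ (Q ⊼ P)) ∧ (Q ⊼ P)
g4 = g3 ⊼ g2 = ((Q ⊕ (Q ⊼ P)) ∧ (Q ⊼ P)) ⊼ (Q ⊕ (Q ⊼ P))
g5 = g4 ⊕ g2 = (((Q ⊕ (Q ⊼ P)) ∧ (Q ⊼ P)) ⊼ (Q ⊕ (Q ⊼ P))) ⊕ (Q ⊕ (Q ⊼ P))

(((Q ⊕ (Q ⊼ P)) ∧ (Q ⊼ P)) ⊼ (Q ⊕ (Q ⊼ P))) ⊕ (Q ⊕ (Q ⊼ P))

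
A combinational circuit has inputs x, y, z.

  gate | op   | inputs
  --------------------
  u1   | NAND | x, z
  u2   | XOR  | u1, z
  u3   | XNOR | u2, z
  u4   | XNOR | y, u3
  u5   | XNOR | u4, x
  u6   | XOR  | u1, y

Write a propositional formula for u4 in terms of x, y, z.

y XNOR (((x NAND z) XOR z) XNOR z)

u1 = x NAND z
u2 = u1 XOR z = (x NAND z) XOR z
u3 = u2 XNOR z = ((x NAND z) XOR z) XNOR z
u4 = y XNOR u3 = y XNOR (((x NAND z) XOR z) XNOR z)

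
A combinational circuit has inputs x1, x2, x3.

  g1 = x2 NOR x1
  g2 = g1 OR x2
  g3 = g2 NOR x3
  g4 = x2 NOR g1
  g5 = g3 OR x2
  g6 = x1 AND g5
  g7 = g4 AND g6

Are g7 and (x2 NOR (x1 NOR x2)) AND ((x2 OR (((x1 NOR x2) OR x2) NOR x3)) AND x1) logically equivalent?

g1 = x2 NOR x1
g2 = g1 OR x2 = (x2 NOR x1) OR x2
g3 = g2 NOR x3 = ((x2 NOR x1) OR x2) NOR x3
g4 = x2 NOR g1 = x2 NOR (x2 NOR x1)
g5 = g3 OR x2 = (((x2 NOR x1) OR x2) NOR x3) OR x2
g6 = x1 AND g5 = x1 AND ((((x2 NOR x1) OR x2) NOR x3) OR x2)
g7 = g4 AND g6 = (x2 NOR (x2 NOR x1)) AND (x1 AND ((((x2 NOR x1) OR x2) NOR x3) OR x2))
At x1=0, x2=0, x3=0: circuit gives 0, formula gives 0.
At x1=1, x2=0, x3=0: circuit gives 1, formula gives 1.
Agrees on all 8 inputs.

Yes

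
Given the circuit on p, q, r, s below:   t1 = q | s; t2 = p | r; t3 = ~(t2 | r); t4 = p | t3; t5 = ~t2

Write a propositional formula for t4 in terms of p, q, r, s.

t2 = p | r
t3 = ~(t2 | r) = ~((p | r) | r)
t4 = p | t3 = p | (~((p | r) | r))

p | (~((p | r) | r))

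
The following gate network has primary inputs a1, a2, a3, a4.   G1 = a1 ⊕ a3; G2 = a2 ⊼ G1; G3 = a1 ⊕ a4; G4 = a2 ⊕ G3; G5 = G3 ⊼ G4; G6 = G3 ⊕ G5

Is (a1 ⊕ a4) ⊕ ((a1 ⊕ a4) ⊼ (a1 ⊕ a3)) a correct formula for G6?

G3 = a1 ⊕ a4
G4 = a2 ⊕ G3 = a2 ⊕ (a1 ⊕ a4)
G5 = G3 ⊼ G4 = (a1 ⊕ a4) ⊼ (a2 ⊕ (a1 ⊕ a4))
G6 = G3 ⊕ G5 = (a1 ⊕ a4) ⊕ ((a1 ⊕ a4) ⊼ (a2 ⊕ (a1 ⊕ a4)))
At a1=0, a2=0, a3=0, a4=1: circuit gives 1, formula gives 0.

No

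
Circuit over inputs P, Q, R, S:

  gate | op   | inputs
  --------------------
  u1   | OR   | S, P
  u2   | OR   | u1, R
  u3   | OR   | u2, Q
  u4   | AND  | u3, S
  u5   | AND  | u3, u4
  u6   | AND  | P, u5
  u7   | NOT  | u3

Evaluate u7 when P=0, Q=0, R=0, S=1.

u1 = 1 OR 0 = 1
u2 = 1 OR 0 = 1
u3 = 1 OR 0 = 1
u7 = NOT 1 = 0

0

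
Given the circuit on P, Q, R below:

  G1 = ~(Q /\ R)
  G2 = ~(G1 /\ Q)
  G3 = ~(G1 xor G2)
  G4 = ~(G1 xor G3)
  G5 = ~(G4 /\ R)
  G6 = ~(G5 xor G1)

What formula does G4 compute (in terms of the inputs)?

~((~(Q /\ R)) xor (~((~(Q /\ R)) xor (~((~(Q /\ R)) /\ Q)))))

G1 = ~(Q /\ R)
G2 = ~(G1 /\ Q) = ~((~(Q /\ R)) /\ Q)
G3 = ~(G1 xor G2) = ~((~(Q /\ R)) xor (~((~(Q /\ R)) /\ Q)))
G4 = ~(G1 xor G3) = ~((~(Q /\ R)) xor (~((~(Q /\ R)) xor (~((~(Q /\ R)) /\ Q)))))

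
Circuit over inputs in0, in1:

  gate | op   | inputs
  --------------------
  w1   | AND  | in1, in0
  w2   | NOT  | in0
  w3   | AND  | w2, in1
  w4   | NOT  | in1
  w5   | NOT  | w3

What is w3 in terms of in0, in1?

NOT in0 AND in1

w2 = NOT in0
w3 = w2 AND in1 = NOT in0 AND in1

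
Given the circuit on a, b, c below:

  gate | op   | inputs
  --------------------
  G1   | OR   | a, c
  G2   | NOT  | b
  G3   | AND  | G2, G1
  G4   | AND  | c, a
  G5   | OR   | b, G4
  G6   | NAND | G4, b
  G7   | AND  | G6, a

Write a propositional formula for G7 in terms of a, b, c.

((c AND a) NAND b) AND a

G4 = c AND a
G6 = G4 NAND b = (c AND a) NAND b
G7 = G6 AND a = ((c AND a) NAND b) AND a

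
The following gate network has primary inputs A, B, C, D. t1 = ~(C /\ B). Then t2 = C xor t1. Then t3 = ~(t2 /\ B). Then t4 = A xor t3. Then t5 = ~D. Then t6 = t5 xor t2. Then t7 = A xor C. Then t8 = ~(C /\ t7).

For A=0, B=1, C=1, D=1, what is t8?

0

t7 = 0 xor 1 = 1
t8 = ~(1 /\ 1) = 0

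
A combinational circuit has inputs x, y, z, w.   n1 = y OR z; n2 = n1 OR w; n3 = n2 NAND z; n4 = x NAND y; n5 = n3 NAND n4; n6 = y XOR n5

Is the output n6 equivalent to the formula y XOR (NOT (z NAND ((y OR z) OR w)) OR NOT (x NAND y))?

Yes

n1 = y OR z
n2 = n1 OR w = (y OR z) OR w
n3 = n2 NAND z = ((y OR z) OR w) NAND z
n4 = x NAND y
n5 = n3 NAND n4 = (((y OR z) OR w) NAND z) NAND (x NAND y)
n6 = y XOR n5 = y XOR ((((y OR z) OR w) NAND z) NAND (x NAND y))
At x=0, y=0, z=0, w=0: circuit gives 0, formula gives 0.
At x=0, y=0, z=1, w=0: circuit gives 1, formula gives 1.
Agrees on all 16 inputs.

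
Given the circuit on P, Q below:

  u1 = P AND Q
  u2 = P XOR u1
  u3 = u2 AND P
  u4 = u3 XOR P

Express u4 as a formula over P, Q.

u1 = P AND Q
u2 = P XOR u1 = P XOR (P AND Q)
u3 = u2 AND P = (P XOR (P AND Q)) AND P
u4 = u3 XOR P = ((P XOR (P AND Q)) AND P) XOR P

((P XOR (P AND Q)) AND P) XOR P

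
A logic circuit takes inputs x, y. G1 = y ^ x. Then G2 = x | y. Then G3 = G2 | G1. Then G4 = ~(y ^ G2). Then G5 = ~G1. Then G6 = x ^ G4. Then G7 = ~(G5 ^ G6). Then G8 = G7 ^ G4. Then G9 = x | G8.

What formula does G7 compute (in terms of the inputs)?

G1 = y ^ x
G2 = x | y
G4 = ~(y ^ G2) = ~(y ^ (x | y))
G5 = ~G1 = ~(y ^ x)
G6 = x ^ G4 = x ^ (~(y ^ (x | y)))
G7 = ~(G5 ^ G6) = ~(~(y ^ x) ^ (x ^ (~(y ^ (x | y)))))

~(~(y ^ x) ^ (x ^ (~(y ^ (x | y)))))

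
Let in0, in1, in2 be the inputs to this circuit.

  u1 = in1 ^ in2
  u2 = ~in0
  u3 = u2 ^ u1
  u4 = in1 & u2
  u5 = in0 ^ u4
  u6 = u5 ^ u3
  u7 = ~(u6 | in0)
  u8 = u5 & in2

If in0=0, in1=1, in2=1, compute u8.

u2 = ~0 = 1
u4 = 1 & 1 = 1
u5 = 0 ^ 1 = 1
u8 = 1 & 1 = 1

1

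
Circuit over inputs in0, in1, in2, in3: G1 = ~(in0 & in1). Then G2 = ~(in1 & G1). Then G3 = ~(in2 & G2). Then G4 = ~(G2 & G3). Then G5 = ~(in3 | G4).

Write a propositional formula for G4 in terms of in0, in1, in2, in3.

G1 = ~(in0 & in1)
G2 = ~(in1 & G1) = ~(in1 & (~(in0 & in1)))
G3 = ~(in2 & G2) = ~(in2 & (~(in1 & (~(in0 & in1)))))
G4 = ~(G2 & G3) = ~((~(in1 & (~(in0 & in1)))) & (~(in2 & (~(in1 & (~(in0 & in1)))))))

~((~(in1 & (~(in0 & in1)))) & (~(in2 & (~(in1 & (~(in0 & in1)))))))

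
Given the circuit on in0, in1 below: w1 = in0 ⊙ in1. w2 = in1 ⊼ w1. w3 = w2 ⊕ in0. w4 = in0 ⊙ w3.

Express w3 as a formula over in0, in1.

w1 = in0 ⊙ in1
w2 = in1 ⊼ w1 = in1 ⊼ (in0 ⊙ in1)
w3 = w2 ⊕ in0 = (in1 ⊼ (in0 ⊙ in1)) ⊕ in0

(in1 ⊼ (in0 ⊙ in1)) ⊕ in0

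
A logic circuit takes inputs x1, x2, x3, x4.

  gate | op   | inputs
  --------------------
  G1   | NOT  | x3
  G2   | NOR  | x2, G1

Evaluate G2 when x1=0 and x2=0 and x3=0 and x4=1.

G1 = NOT 0 = 1
G2 = 0 NOR 1 = 0

0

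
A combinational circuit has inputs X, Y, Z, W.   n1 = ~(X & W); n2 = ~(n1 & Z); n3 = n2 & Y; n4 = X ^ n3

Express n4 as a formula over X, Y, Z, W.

X ^ ((~((~(X & W)) & Z)) & Y)

n1 = ~(X & W)
n2 = ~(n1 & Z) = ~((~(X & W)) & Z)
n3 = n2 & Y = (~((~(X & W)) & Z)) & Y
n4 = X ^ n3 = X ^ ((~((~(X & W)) & Z)) & Y)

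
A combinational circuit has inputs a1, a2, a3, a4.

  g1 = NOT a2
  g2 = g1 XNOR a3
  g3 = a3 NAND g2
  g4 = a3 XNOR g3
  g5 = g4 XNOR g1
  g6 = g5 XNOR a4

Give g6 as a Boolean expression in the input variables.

((a3 XNOR (a3 NAND (NOT a2 XNOR a3))) XNOR NOT a2) XNOR a4

g1 = NOT a2
g2 = g1 XNOR a3 = NOT a2 XNOR a3
g3 = a3 NAND g2 = a3 NAND (NOT a2 XNOR a3)
g4 = a3 XNOR g3 = a3 XNOR (a3 NAND (NOT a2 XNOR a3))
g5 = g4 XNOR g1 = (a3 XNOR (a3 NAND (NOT a2 XNOR a3))) XNOR NOT a2
g6 = g5 XNOR a4 = ((a3 XNOR (a3 NAND (NOT a2 XNOR a3))) XNOR NOT a2) XNOR a4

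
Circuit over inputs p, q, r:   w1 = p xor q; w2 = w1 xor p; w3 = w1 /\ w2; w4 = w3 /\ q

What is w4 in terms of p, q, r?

w1 = p xor q
w2 = w1 xor p = (p xor q) xor p
w3 = w1 /\ w2 = (p xor q) /\ ((p xor q) xor p)
w4 = w3 /\ q = ((p xor q) /\ ((p xor q) xor p)) /\ q

((p xor q) /\ ((p xor q) xor p)) /\ q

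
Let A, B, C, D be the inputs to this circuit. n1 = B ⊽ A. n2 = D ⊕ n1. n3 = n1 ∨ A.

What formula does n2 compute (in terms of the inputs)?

n1 = B ⊽ A
n2 = D ⊕ n1 = D ⊕ (B ⊽ A)

D ⊕ (B ⊽ A)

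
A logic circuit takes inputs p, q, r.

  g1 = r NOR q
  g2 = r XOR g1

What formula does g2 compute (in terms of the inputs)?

r XOR (r NOR q)

g1 = r NOR q
g2 = r XOR g1 = r XOR (r NOR q)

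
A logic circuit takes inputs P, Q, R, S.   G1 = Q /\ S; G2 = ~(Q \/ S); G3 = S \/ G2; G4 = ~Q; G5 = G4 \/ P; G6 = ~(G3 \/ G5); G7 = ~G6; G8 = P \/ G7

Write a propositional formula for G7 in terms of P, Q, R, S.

G2 = ~(Q \/ S)
G3 = S \/ G2 = S \/ (~(Q \/ S))
G4 = ~Q
G5 = G4 \/ P = ~Q \/ P
G6 = ~(G3 \/ G5) = ~((S \/ (~(Q \/ S))) \/ (~Q \/ P))
G7 = ~G6 = ~(~((S \/ (~(Q \/ S))) \/ (~Q \/ P)))

~(~((S \/ (~(Q \/ S))) \/ (~Q \/ P)))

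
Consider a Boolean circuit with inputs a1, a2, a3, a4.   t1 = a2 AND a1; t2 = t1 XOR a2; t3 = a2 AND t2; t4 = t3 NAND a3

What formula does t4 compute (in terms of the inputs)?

(a2 AND ((a2 AND a1) XOR a2)) NAND a3

t1 = a2 AND a1
t2 = t1 XOR a2 = (a2 AND a1) XOR a2
t3 = a2 AND t2 = a2 AND ((a2 AND a1) XOR a2)
t4 = t3 NAND a3 = (a2 AND ((a2 AND a1) XOR a2)) NAND a3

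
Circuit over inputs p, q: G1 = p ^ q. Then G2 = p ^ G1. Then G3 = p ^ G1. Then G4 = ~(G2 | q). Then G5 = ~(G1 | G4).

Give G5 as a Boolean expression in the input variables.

G1 = p ^ q
G2 = p ^ G1 = p ^ (p ^ q)
G4 = ~(G2 | q) = ~((p ^ (p ^ q)) | q)
G5 = ~(G1 | G4) = ~((p ^ q) | (~((p ^ (p ^ q)) | q)))

~((p ^ q) | (~((p ^ (p ^ q)) | q)))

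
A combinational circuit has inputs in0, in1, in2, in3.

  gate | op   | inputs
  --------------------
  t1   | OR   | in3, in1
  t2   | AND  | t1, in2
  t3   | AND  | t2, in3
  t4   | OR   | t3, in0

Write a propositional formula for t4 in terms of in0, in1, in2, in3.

t1 = in3 OR in1
t2 = t1 AND in2 = (in3 OR in1) AND in2
t3 = t2 AND in3 = ((in3 OR in1) AND in2) AND in3
t4 = t3 OR in0 = (((in3 OR in1) AND in2) AND in3) OR in0

(((in3 OR in1) AND in2) AND in3) OR in0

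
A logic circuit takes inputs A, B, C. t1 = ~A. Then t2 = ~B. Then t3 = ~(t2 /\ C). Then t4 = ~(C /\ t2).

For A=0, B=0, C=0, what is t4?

t2 = ~0 = 1
t4 = ~(0 /\ 1) = 1

1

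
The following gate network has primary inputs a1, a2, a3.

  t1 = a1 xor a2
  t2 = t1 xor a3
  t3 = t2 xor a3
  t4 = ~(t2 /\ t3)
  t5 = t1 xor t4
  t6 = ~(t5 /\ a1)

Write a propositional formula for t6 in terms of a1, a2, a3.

t1 = a1 xor a2
t2 = t1 xor a3 = (a1 xor a2) xor a3
t3 = t2 xor a3 = ((a1 xor a2) xor a3) xor a3
t4 = ~(t2 /\ t3) = ~(((a1 xor a2) xor a3) /\ (((a1 xor a2) xor a3) xor a3))
t5 = t1 xor t4 = (a1 xor a2) xor (~(((a1 xor a2) xor a3) /\ (((a1 xor a2) xor a3) xor a3)))
t6 = ~(t5 /\ a1) = ~(((a1 xor a2) xor (~(((a1 xor a2) xor a3) /\ (((a1 xor a2) xor a3) xor a3)))) /\ a1)

~(((a1 xor a2) xor (~(((a1 xor a2) xor a3) /\ (((a1 xor a2) xor a3) xor a3)))) /\ a1)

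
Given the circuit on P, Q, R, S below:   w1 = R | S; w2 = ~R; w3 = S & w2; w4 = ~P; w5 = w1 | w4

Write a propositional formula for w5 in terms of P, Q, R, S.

w1 = R | S
w4 = ~P
w5 = w1 | w4 = (R | S) | ~P

(R | S) | ~P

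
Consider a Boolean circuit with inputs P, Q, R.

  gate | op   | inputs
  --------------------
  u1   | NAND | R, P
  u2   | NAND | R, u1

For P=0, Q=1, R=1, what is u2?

0

u1 = 1 NAND 0 = 1
u2 = 1 NAND 1 = 0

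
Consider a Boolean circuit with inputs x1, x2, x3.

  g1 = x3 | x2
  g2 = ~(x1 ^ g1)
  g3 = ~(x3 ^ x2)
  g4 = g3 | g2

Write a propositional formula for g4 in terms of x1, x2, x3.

(~(x3 ^ x2)) | (~(x1 ^ (x3 | x2)))

g1 = x3 | x2
g2 = ~(x1 ^ g1) = ~(x1 ^ (x3 | x2))
g3 = ~(x3 ^ x2)
g4 = g3 | g2 = (~(x3 ^ x2)) | (~(x1 ^ (x3 | x2)))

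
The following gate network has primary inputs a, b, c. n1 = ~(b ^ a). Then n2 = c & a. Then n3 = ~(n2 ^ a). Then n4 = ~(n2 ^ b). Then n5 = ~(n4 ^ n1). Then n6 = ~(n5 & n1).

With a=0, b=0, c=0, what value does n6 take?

n1 = ~(0 ^ 0) = 1
n2 = 0 & 0 = 0
n4 = ~(0 ^ 0) = 1
n5 = ~(1 ^ 1) = 1
n6 = ~(1 & 1) = 0

0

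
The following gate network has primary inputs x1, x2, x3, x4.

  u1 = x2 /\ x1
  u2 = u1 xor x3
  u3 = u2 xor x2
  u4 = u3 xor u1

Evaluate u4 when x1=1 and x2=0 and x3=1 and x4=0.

u1 = 0 /\ 1 = 0
u2 = 0 xor 1 = 1
u3 = 1 xor 0 = 1
u4 = 1 xor 0 = 1

1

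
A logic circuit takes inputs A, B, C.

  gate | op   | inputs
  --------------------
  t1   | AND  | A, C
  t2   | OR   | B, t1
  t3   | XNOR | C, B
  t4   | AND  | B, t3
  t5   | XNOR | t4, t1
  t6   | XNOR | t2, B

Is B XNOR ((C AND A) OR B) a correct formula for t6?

t1 = A AND C
t2 = B OR t1 = B OR (A AND C)
t6 = t2 XNOR B = (B OR (A AND C)) XNOR B
At A=1, B=0, C=1: circuit gives 0, formula gives 0.
At A=0, B=0, C=0: circuit gives 1, formula gives 1.
Agrees on all 8 inputs.

Yes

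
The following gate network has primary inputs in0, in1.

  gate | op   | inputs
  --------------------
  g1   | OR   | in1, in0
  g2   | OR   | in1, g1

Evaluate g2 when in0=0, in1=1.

g1 = 1 OR 0 = 1
g2 = 1 OR 1 = 1

1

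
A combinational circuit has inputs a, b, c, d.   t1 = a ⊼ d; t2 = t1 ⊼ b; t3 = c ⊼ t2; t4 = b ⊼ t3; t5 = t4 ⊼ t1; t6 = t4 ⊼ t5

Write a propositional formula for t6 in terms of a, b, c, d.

t1 = a ⊼ d
t2 = t1 ⊼ b = (a ⊼ d) ⊼ b
t3 = c ⊼ t2 = c ⊼ ((a ⊼ d) ⊼ b)
t4 = b ⊼ t3 = b ⊼ (c ⊼ ((a ⊼ d) ⊼ b))
t5 = t4 ⊼ t1 = (b ⊼ (c ⊼ ((a ⊼ d) ⊼ b))) ⊼ (a ⊼ d)
t6 = t4 ⊼ t5 = (b ⊼ (c ⊼ ((a ⊼ d) ⊼ b))) ⊼ ((b ⊼ (c ⊼ ((a ⊼ d) ⊼ b))) ⊼ (a ⊼ d))

(b ⊼ (c ⊼ ((a ⊼ d) ⊼ b))) ⊼ ((b ⊼ (c ⊼ ((a ⊼ d) ⊼ b))) ⊼ (a ⊼ d))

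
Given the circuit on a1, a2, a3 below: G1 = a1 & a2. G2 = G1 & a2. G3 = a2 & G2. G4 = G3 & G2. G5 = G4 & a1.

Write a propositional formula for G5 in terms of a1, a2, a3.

((a2 & ((a1 & a2) & a2)) & ((a1 & a2) & a2)) & a1

G1 = a1 & a2
G2 = G1 & a2 = (a1 & a2) & a2
G3 = a2 & G2 = a2 & ((a1 & a2) & a2)
G4 = G3 & G2 = (a2 & ((a1 & a2) & a2)) & ((a1 & a2) & a2)
G5 = G4 & a1 = ((a2 & ((a1 & a2) & a2)) & ((a1 & a2) & a2)) & a1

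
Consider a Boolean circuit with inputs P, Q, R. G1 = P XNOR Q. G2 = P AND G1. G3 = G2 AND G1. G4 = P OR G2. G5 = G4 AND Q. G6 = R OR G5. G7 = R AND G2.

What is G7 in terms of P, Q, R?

G1 = P XNOR Q
G2 = P AND G1 = P AND (P XNOR Q)
G7 = R AND G2 = R AND (P AND (P XNOR Q))

R AND (P AND (P XNOR Q))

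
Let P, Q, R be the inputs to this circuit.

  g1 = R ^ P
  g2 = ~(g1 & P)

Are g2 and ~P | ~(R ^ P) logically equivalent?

Yes

g1 = R ^ P
g2 = ~(g1 & P) = ~((R ^ P) & P)
At P=1, Q=0, R=0: circuit gives 0, formula gives 0.
At P=0, Q=0, R=0: circuit gives 1, formula gives 1.
Agrees on all 8 inputs.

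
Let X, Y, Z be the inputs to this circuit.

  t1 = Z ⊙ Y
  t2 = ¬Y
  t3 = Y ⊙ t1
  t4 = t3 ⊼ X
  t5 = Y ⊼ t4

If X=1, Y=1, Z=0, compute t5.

0

t1 = 0 ⊙ 1 = 0
t3 = 1 ⊙ 0 = 0
t4 = 0 ⊼ 1 = 1
t5 = 1 ⊼ 1 = 0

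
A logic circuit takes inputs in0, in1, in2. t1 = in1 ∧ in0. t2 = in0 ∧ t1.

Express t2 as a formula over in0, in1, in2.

t1 = in1 ∧ in0
t2 = in0 ∧ t1 = in0 ∧ (in1 ∧ in0)

in0 ∧ (in1 ∧ in0)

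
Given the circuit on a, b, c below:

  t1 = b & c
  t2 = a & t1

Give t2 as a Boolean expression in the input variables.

a & (b & c)

t1 = b & c
t2 = a & t1 = a & (b & c)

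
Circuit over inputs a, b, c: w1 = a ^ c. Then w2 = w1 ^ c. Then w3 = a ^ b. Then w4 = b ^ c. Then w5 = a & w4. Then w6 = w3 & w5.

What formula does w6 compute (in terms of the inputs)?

w3 = a ^ b
w4 = b ^ c
w5 = a & w4 = a & (b ^ c)
w6 = w3 & w5 = (a ^ b) & (a & (b ^ c))

(a ^ b) & (a & (b ^ c))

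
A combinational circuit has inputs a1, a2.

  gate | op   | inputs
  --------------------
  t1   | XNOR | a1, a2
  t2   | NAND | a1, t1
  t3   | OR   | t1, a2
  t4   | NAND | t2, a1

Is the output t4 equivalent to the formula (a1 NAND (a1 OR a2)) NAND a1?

No

t1 = a1 XNOR a2
t2 = a1 NAND t1 = a1 NAND (a1 XNOR a2)
t4 = t2 NAND a1 = (a1 NAND (a1 XNOR a2)) NAND a1
At a1=1, a2=0: circuit gives 0, formula gives 1.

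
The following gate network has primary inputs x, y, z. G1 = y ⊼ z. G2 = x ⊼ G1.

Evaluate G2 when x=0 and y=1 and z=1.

1

G1 = 1 ⊼ 1 = 0
G2 = 0 ⊼ 0 = 1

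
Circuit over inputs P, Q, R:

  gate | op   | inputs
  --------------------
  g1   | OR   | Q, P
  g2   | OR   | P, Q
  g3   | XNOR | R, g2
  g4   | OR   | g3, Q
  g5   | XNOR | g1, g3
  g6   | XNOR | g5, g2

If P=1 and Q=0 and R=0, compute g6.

g1 = 0 OR 1 = 1
g2 = 1 OR 0 = 1
g3 = 0 XNOR 1 = 0
g5 = 1 XNOR 0 = 0
g6 = 0 XNOR 1 = 0

0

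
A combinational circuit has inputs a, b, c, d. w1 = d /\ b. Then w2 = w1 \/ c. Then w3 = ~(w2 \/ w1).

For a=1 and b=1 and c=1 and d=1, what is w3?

0

w1 = 1 /\ 1 = 1
w2 = 1 \/ 1 = 1
w3 = ~(1 \/ 1) = 0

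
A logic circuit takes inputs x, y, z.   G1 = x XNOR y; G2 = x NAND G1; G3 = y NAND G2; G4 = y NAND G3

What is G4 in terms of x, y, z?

y NAND (y NAND (x NAND (x XNOR y)))

G1 = x XNOR y
G2 = x NAND G1 = x NAND (x XNOR y)
G3 = y NAND G2 = y NAND (x NAND (x XNOR y))
G4 = y NAND G3 = y NAND (y NAND (x NAND (x XNOR y)))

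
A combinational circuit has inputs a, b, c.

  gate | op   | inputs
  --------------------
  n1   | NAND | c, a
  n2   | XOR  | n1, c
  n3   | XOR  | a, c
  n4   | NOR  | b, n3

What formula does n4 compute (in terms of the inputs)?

n3 = a XOR c
n4 = b NOR n3 = b NOR (a XOR c)

b NOR (a XOR c)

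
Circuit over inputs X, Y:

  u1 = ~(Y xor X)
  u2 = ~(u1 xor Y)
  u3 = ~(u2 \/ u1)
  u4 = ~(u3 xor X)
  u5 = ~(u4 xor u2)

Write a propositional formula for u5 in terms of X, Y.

~((~((~((~((~(Y xor X)) xor Y)) \/ (~(Y xor X)))) xor X)) xor (~((~(Y xor X)) xor Y)))

u1 = ~(Y xor X)
u2 = ~(u1 xor Y) = ~((~(Y xor X)) xor Y)
u3 = ~(u2 \/ u1) = ~((~((~(Y xor X)) xor Y)) \/ (~(Y xor X)))
u4 = ~(u3 xor X) = ~((~((~((~(Y xor X)) xor Y)) \/ (~(Y xor X)))) xor X)
u5 = ~(u4 xor u2) = ~((~((~((~((~(Y xor X)) xor Y)) \/ (~(Y xor X)))) xor X)) xor (~((~(Y xor X)) xor Y)))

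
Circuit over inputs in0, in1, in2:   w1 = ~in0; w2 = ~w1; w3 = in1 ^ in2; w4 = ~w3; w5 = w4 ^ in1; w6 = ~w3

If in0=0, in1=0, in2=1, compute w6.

w3 = 0 ^ 1 = 1
w6 = ~1 = 0

0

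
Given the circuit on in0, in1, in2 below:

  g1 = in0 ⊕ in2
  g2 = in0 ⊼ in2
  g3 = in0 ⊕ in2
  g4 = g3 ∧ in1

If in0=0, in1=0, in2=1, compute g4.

0

g3 = 0 ⊕ 1 = 1
g4 = 1 ∧ 0 = 0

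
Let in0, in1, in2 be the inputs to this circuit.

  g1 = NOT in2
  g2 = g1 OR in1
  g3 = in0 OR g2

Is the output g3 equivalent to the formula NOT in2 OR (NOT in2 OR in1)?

No

g1 = NOT in2
g2 = g1 OR in1 = NOT in2 OR in1
g3 = in0 OR g2 = in0 OR (NOT in2 OR in1)
At in0=1, in1=0, in2=1: circuit gives 1, formula gives 0.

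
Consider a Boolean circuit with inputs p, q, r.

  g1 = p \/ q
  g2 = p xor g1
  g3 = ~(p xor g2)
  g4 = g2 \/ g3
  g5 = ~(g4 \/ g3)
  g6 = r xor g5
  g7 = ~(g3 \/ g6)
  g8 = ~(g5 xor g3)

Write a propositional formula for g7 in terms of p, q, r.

~((~(p xor (p xor (p \/ q)))) \/ (r xor (~(((p xor (p \/ q)) \/ (~(p xor (p xor (p \/ q))))) \/ (~(p xor (p xor (p \/ q))))))))

g1 = p \/ q
g2 = p xor g1 = p xor (p \/ q)
g3 = ~(p xor g2) = ~(p xor (p xor (p \/ q)))
g4 = g2 \/ g3 = (p xor (p \/ q)) \/ (~(p xor (p xor (p \/ q))))
g5 = ~(g4 \/ g3) = ~(((p xor (p \/ q)) \/ (~(p xor (p xor (p \/ q))))) \/ (~(p xor (p xor (p \/ q)))))
g6 = r xor g5 = r xor (~(((p xor (p \/ q)) \/ (~(p xor (p xor (p \/ q))))) \/ (~(p xor (p xor (p \/ q))))))
g7 = ~(g3 \/ g6) = ~((~(p xor (p xor (p \/ q)))) \/ (r xor (~(((p xor (p \/ q)) \/ (~(p xor (p xor (p \/ q))))) \/ (~(p xor (p xor (p \/ q))))))))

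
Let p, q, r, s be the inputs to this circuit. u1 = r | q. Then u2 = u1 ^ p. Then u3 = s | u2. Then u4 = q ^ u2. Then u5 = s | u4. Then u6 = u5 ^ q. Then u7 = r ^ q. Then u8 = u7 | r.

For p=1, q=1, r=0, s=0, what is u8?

1

u7 = 0 ^ 1 = 1
u8 = 1 | 0 = 1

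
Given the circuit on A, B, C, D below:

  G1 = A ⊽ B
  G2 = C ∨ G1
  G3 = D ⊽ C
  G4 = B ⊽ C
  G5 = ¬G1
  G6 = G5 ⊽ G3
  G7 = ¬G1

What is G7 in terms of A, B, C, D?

G1 = A ⊽ B
G7 = ¬G1 = ¬(A ⊽ B)

¬(A ⊽ B)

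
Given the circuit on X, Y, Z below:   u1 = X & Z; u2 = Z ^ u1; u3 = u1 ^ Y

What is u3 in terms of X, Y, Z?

(X & Z) ^ Y

u1 = X & Z
u3 = u1 ^ Y = (X & Z) ^ Y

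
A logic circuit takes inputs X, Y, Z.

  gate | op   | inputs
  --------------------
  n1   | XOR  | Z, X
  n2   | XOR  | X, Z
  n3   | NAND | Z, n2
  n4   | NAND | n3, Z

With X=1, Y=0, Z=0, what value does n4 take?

1

n2 = 1 XOR 0 = 1
n3 = 0 NAND 1 = 1
n4 = 1 NAND 0 = 1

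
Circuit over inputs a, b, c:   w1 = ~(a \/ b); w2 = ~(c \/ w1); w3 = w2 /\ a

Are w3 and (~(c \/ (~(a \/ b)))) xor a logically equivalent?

w1 = ~(a \/ b)
w2 = ~(c \/ w1) = ~(c \/ (~(a \/ b)))
w3 = w2 /\ a = (~(c \/ (~(a \/ b)))) /\ a
At a=0, b=1, c=0: circuit gives 0, formula gives 1.

No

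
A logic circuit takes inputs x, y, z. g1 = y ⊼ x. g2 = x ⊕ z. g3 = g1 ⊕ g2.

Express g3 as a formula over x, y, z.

(y ⊼ x) ⊕ (x ⊕ z)

g1 = y ⊼ x
g2 = x ⊕ z
g3 = g1 ⊕ g2 = (y ⊼ x) ⊕ (x ⊕ z)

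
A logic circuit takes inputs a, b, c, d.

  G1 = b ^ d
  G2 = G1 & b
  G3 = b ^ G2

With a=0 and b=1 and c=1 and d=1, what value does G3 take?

G1 = 1 ^ 1 = 0
G2 = 0 & 1 = 0
G3 = 1 ^ 0 = 1

1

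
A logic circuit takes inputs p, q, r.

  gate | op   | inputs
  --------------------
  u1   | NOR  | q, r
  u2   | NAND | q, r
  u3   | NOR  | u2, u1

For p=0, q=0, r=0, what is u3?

0

u1 = 0 NOR 0 = 1
u2 = 0 NAND 0 = 1
u3 = 1 NOR 1 = 0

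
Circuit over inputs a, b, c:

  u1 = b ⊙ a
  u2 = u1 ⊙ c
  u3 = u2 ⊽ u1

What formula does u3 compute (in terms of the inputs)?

((b ⊙ a) ⊙ c) ⊽ (b ⊙ a)

u1 = b ⊙ a
u2 = u1 ⊙ c = (b ⊙ a) ⊙ c
u3 = u2 ⊽ u1 = ((b ⊙ a) ⊙ c) ⊽ (b ⊙ a)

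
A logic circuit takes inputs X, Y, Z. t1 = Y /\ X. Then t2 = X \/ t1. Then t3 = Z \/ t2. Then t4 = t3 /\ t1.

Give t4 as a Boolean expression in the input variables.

(Z \/ (X \/ (Y /\ X))) /\ (Y /\ X)

t1 = Y /\ X
t2 = X \/ t1 = X \/ (Y /\ X)
t3 = Z \/ t2 = Z \/ (X \/ (Y /\ X))
t4 = t3 /\ t1 = (Z \/ (X \/ (Y /\ X))) /\ (Y /\ X)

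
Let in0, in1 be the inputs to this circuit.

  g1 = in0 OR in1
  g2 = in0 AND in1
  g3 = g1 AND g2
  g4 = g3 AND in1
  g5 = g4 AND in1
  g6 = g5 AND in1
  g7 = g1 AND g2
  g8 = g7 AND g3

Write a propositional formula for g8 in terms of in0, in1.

((in0 OR in1) AND (in0 AND in1)) AND ((in0 OR in1) AND (in0 AND in1))

g1 = in0 OR in1
g2 = in0 AND in1
g3 = g1 AND g2 = (in0 OR in1) AND (in0 AND in1)
g7 = g1 AND g2 = (in0 OR in1) AND (in0 AND in1)
g8 = g7 AND g3 = ((in0 OR in1) AND (in0 AND in1)) AND ((in0 OR in1) AND (in0 AND in1))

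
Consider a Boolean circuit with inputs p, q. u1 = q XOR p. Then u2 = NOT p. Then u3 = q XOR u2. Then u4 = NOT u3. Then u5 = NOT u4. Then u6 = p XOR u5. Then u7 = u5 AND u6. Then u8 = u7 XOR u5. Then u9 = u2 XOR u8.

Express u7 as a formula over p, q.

u2 = NOT p
u3 = q XOR u2 = q XOR NOT p
u4 = NOT u3 = NOT (q XOR NOT p)
u5 = NOT u4 = NOT NOT (q XOR NOT p)
u6 = p XOR u5 = p XOR NOT NOT (q XOR NOT p)
u7 = u5 AND u6 = NOT NOT (q XOR NOT p) AND (p XOR NOT NOT (q XOR NOT p))

NOT NOT (q XOR NOT p) AND (p XOR NOT NOT (q XOR NOT p))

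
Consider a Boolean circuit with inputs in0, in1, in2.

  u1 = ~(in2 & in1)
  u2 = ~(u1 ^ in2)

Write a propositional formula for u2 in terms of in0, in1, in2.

~((~(in2 & in1)) ^ in2)

u1 = ~(in2 & in1)
u2 = ~(u1 ^ in2) = ~((~(in2 & in1)) ^ in2)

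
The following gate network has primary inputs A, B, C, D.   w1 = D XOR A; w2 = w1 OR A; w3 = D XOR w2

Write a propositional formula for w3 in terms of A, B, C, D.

D XOR ((D XOR A) OR A)

w1 = D XOR A
w2 = w1 OR A = (D XOR A) OR A
w3 = D XOR w2 = D XOR ((D XOR A) OR A)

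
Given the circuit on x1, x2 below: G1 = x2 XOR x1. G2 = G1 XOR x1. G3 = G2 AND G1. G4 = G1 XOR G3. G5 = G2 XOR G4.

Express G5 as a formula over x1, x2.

((x2 XOR x1) XOR x1) XOR ((x2 XOR x1) XOR (((x2 XOR x1) XOR x1) AND (x2 XOR x1)))

G1 = x2 XOR x1
G2 = G1 XOR x1 = (x2 XOR x1) XOR x1
G3 = G2 AND G1 = ((x2 XOR x1) XOR x1) AND (x2 XOR x1)
G4 = G1 XOR G3 = (x2 XOR x1) XOR (((x2 XOR x1) XOR x1) AND (x2 XOR x1))
G5 = G2 XOR G4 = ((x2 XOR x1) XOR x1) XOR ((x2 XOR x1) XOR (((x2 XOR x1) XOR x1) AND (x2 XOR x1)))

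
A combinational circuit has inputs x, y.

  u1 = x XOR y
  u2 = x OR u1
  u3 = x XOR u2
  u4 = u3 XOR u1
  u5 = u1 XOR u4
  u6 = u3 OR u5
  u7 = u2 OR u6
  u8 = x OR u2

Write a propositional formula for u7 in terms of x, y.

(x OR (x XOR y)) OR ((x XOR (x OR (x XOR y))) OR ((x XOR y) XOR ((x XOR (x OR (x XOR y))) XOR (x XOR y))))

u1 = x XOR y
u2 = x OR u1 = x OR (x XOR y)
u3 = x XOR u2 = x XOR (x OR (x XOR y))
u4 = u3 XOR u1 = (x XOR (x OR (x XOR y))) XOR (x XOR y)
u5 = u1 XOR u4 = (x XOR y) XOR ((x XOR (x OR (x XOR y))) XOR (x XOR y))
u6 = u3 OR u5 = (x XOR (x OR (x XOR y))) OR ((x XOR y) XOR ((x XOR (x OR (x XOR y))) XOR (x XOR y)))
u7 = u2 OR u6 = (x OR (x XOR y)) OR ((x XOR (x OR (x XOR y))) OR ((x XOR y) XOR ((x XOR (x OR (x XOR y))) XOR (x XOR y))))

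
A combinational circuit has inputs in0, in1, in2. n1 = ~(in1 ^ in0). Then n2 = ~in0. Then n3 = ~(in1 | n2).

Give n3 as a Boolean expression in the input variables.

n2 = ~in0
n3 = ~(in1 | n2) = ~(in1 | ~in0)

~(in1 | ~in0)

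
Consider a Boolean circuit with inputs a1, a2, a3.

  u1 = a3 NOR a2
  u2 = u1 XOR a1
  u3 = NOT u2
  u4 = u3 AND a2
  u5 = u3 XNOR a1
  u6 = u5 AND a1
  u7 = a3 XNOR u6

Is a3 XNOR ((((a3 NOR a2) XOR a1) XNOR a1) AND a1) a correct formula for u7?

u1 = a3 NOR a2
u2 = u1 XOR a1 = (a3 NOR a2) XOR a1
u3 = NOT u2 = NOT ((a3 NOR a2) XOR a1)
u5 = u3 XNOR a1 = NOT ((a3 NOR a2) XOR a1) XNOR a1
u6 = u5 AND a1 = (NOT ((a3 NOR a2) XOR a1) XNOR a1) AND a1
u7 = a3 XNOR u6 = a3 XNOR ((NOT ((a3 NOR a2) XOR a1) XNOR a1) AND a1)
At a1=1, a2=0, a3=0: circuit gives 0, formula gives 1.

No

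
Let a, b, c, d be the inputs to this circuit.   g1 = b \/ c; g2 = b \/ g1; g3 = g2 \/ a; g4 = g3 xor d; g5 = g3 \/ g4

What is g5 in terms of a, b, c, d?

g1 = b \/ c
g2 = b \/ g1 = b \/ (b \/ c)
g3 = g2 \/ a = (b \/ (b \/ c)) \/ a
g4 = g3 xor d = ((b \/ (b \/ c)) \/ a) xor d
g5 = g3 \/ g4 = ((b \/ (b \/ c)) \/ a) \/ (((b \/ (b \/ c)) \/ a) xor d)

((b \/ (b \/ c)) \/ a) \/ (((b \/ (b \/ c)) \/ a) xor d)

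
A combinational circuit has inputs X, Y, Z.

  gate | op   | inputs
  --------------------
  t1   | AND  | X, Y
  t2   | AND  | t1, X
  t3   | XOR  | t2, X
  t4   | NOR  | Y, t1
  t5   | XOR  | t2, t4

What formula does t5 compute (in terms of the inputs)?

((X AND Y) AND X) XOR (Y NOR (X AND Y))

t1 = X AND Y
t2 = t1 AND X = (X AND Y) AND X
t4 = Y NOR t1 = Y NOR (X AND Y)
t5 = t2 XOR t4 = ((X AND Y) AND X) XOR (Y NOR (X AND Y))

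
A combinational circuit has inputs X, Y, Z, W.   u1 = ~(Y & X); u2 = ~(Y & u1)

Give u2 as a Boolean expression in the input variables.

~(Y & (~(Y & X)))

u1 = ~(Y & X)
u2 = ~(Y & u1) = ~(Y & (~(Y & X)))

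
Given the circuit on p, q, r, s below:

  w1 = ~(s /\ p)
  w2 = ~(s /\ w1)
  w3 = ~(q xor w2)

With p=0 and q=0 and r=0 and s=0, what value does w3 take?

w1 = ~(0 /\ 0) = 1
w2 = ~(0 /\ 1) = 1
w3 = ~(0 xor 1) = 0

0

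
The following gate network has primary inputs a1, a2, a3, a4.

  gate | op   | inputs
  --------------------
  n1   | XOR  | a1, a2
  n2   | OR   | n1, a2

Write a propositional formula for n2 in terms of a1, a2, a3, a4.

n1 = a1 XOR a2
n2 = n1 OR a2 = (a1 XOR a2) OR a2

(a1 XOR a2) OR a2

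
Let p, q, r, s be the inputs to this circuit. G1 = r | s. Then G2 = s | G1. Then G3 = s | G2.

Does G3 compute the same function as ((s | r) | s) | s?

G1 = r | s
G2 = s | G1 = s | (r | s)
G3 = s | G2 = s | (s | (r | s))
At p=0, q=0, r=0, s=0: circuit gives 0, formula gives 0.
At p=0, q=0, r=0, s=1: circuit gives 1, formula gives 1.
Agrees on all 16 inputs.

Yes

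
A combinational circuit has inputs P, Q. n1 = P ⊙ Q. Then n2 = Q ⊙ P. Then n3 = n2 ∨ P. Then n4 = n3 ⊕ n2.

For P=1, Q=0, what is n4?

1

n2 = 0 ⊙ 1 = 0
n3 = 0 ∨ 1 = 1
n4 = 1 ⊕ 0 = 1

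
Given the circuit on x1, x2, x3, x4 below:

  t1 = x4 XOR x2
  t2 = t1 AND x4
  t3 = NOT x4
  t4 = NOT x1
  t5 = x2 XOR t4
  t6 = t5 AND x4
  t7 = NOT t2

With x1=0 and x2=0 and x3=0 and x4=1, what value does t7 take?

t1 = 1 XOR 0 = 1
t2 = 1 AND 1 = 1
t7 = NOT 1 = 0

0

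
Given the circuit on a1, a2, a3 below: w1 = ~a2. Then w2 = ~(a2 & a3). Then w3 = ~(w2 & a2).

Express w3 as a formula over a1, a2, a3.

w2 = ~(a2 & a3)
w3 = ~(w2 & a2) = ~((~(a2 & a3)) & a2)

~((~(a2 & a3)) & a2)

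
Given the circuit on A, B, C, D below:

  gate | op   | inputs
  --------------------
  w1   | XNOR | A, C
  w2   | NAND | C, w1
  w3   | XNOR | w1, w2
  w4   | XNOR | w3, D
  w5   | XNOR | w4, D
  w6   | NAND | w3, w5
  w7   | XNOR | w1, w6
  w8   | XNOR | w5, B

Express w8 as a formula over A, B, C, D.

w1 = A XNOR C
w2 = C NAND w1 = C NAND (A XNOR C)
w3 = w1 XNOR w2 = (A XNOR C) XNOR (C NAND (A XNOR C))
w4 = w3 XNOR D = ((A XNOR C) XNOR (C NAND (A XNOR C))) XNOR D
w5 = w4 XNOR D = (((A XNOR C) XNOR (C NAND (A XNOR C))) XNOR D) XNOR D
w8 = w5 XNOR B = ((((A XNOR C) XNOR (C NAND (A XNOR C))) XNOR D) XNOR D) XNOR B

((((A XNOR C) XNOR (C NAND (A XNOR C))) XNOR D) XNOR D) XNOR B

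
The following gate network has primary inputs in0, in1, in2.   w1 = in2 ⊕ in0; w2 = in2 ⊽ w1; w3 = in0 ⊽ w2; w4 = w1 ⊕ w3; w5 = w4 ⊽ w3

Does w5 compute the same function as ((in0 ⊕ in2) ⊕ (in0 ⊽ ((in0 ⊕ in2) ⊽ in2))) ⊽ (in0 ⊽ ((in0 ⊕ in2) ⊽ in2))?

w1 = in2 ⊕ in0
w2 = in2 ⊽ w1 = in2 ⊽ (in2 ⊕ in0)
w3 = in0 ⊽ w2 = in0 ⊽ (in2 ⊽ (in2 ⊕ in0))
w4 = w1 ⊕ w3 = (in2 ⊕ in0) ⊕ (in0 ⊽ (in2 ⊽ (in2 ⊕ in0)))
w5 = w4 ⊽ w3 = ((in2 ⊕ in0) ⊕ (in0 ⊽ (in2 ⊽ (in2 ⊕ in0)))) ⊽ (in0 ⊽ (in2 ⊽ (in2 ⊕ in0)))
At in0=0, in1=0, in2=1: circuit gives 0, formula gives 0.
At in0=0, in1=0, in2=0: circuit gives 1, formula gives 1.
Agrees on all 8 inputs.

Yes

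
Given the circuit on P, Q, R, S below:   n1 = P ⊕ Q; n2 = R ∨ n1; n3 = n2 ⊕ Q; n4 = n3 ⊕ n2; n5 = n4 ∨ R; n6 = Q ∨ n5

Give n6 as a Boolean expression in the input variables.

n1 = P ⊕ Q
n2 = R ∨ n1 = R ∨ (P ⊕ Q)
n3 = n2 ⊕ Q = (R ∨ (P ⊕ Q)) ⊕ Q
n4 = n3 ⊕ n2 = ((R ∨ (P ⊕ Q)) ⊕ Q) ⊕ (R ∨ (P ⊕ Q))
n5 = n4 ∨ R = (((R ∨ (P ⊕ Q)) ⊕ Q) ⊕ (R ∨ (P ⊕ Q))) ∨ R
n6 = Q ∨ n5 = Q ∨ ((((R ∨ (P ⊕ Q)) ⊕ Q) ⊕ (R ∨ (P ⊕ Q))) ∨ R)

Q ∨ ((((R ∨ (P ⊕ Q)) ⊕ Q) ⊕ (R ∨ (P ⊕ Q))) ∨ R)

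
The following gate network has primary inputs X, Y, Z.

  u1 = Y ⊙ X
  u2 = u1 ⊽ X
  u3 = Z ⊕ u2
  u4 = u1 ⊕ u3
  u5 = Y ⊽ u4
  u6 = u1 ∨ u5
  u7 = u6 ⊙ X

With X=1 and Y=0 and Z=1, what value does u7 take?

0

u1 = 0 ⊙ 1 = 0
u2 = 0 ⊽ 1 = 0
u3 = 1 ⊕ 0 = 1
u4 = 0 ⊕ 1 = 1
u5 = 0 ⊽ 1 = 0
u6 = 0 ∨ 0 = 0
u7 = 0 ⊙ 1 = 0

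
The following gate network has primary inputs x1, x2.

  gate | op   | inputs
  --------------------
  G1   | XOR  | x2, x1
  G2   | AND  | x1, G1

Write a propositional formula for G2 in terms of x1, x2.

G1 = x2 XOR x1
G2 = x1 AND G1 = x1 AND (x2 XOR x1)

x1 AND (x2 XOR x1)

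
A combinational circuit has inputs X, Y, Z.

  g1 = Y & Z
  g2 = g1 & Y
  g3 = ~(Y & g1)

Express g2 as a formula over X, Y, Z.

g1 = Y & Z
g2 = g1 & Y = (Y & Z) & Y

(Y & Z) & Y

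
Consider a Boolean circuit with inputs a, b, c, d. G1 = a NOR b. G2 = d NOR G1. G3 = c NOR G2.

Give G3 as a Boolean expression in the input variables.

G1 = a NOR b
G2 = d NOR G1 = d NOR (a NOR b)
G3 = c NOR G2 = c NOR (d NOR (a NOR b))

c NOR (d NOR (a NOR b))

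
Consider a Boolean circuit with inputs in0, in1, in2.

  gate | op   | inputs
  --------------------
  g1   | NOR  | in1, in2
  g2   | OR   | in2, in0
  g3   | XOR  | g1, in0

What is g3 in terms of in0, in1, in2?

(in1 NOR in2) XOR in0

g1 = in1 NOR in2
g3 = g1 XOR in0 = (in1 NOR in2) XOR in0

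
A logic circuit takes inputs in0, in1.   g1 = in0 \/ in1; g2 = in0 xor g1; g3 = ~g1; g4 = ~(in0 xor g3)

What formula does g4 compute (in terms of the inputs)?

g1 = in0 \/ in1
g3 = ~g1 = ~(in0 \/ in1)
g4 = ~(in0 xor g3) = ~(in0 xor ~(in0 \/ in1))

~(in0 xor ~(in0 \/ in1))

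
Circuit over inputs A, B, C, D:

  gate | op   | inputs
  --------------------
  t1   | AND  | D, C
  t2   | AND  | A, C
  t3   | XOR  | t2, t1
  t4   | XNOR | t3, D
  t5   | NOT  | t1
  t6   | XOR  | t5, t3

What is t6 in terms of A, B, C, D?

t1 = D AND C
t2 = A AND C
t3 = t2 XOR t1 = (A AND C) XOR (D AND C)
t5 = NOT t1 = NOT (D AND C)
t6 = t5 XOR t3 = NOT (D AND C) XOR ((A AND C) XOR (D AND C))

NOT (D AND C) XOR ((A AND C) XOR (D AND C))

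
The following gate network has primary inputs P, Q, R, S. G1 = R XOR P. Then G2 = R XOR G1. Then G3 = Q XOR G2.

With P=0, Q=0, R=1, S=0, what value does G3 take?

G1 = 1 XOR 0 = 1
G2 = 1 XOR 1 = 0
G3 = 0 XOR 0 = 0

0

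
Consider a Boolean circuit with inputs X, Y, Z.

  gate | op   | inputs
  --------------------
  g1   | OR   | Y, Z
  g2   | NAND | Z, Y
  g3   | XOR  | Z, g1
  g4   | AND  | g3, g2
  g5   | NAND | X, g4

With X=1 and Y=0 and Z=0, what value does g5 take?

g1 = 0 OR 0 = 0
g2 = 0 NAND 0 = 1
g3 = 0 XOR 0 = 0
g4 = 0 AND 1 = 0
g5 = 1 NAND 0 = 1

1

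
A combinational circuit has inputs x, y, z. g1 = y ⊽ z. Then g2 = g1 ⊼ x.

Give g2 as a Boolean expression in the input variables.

g1 = y ⊽ z
g2 = g1 ⊼ x = (y ⊽ z) ⊼ x

(y ⊽ z) ⊼ x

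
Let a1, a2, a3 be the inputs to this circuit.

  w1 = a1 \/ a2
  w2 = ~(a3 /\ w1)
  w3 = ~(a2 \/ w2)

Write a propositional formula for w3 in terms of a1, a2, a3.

~(a2 \/ (~(a3 /\ (a1 \/ a2))))

w1 = a1 \/ a2
w2 = ~(a3 /\ w1) = ~(a3 /\ (a1 \/ a2))
w3 = ~(a2 \/ w2) = ~(a2 \/ (~(a3 /\ (a1 \/ a2))))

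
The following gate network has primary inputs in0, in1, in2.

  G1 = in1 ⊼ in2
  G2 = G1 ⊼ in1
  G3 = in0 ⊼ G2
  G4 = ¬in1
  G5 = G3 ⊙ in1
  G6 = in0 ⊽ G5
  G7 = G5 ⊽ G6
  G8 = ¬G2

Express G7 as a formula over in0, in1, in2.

G1 = in1 ⊼ in2
G2 = G1 ⊼ in1 = (in1 ⊼ in2) ⊼ in1
G3 = in0 ⊼ G2 = in0 ⊼ ((in1 ⊼ in2) ⊼ in1)
G5 = G3 ⊙ in1 = (in0 ⊼ ((in1 ⊼ in2) ⊼ in1)) ⊙ in1
G6 = in0 ⊽ G5 = in0 ⊽ ((in0 ⊼ ((in1 ⊼ in2) ⊼ in1)) ⊙ in1)
G7 = G5 ⊽ G6 = ((in0 ⊼ ((in1 ⊼ in2) ⊼ in1)) ⊙ in1) ⊽ (in0 ⊽ ((in0 ⊼ ((in1 ⊼ in2) ⊼ in1)) ⊙ in1))

((in0 ⊼ ((in1 ⊼ in2) ⊼ in1)) ⊙ in1) ⊽ (in0 ⊽ ((in0 ⊼ ((in1 ⊼ in2) ⊼ in1)) ⊙ in1))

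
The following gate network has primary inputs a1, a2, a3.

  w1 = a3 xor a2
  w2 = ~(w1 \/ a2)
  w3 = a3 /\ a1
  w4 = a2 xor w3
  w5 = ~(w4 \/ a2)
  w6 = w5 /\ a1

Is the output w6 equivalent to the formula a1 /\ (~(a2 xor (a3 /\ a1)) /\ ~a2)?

Yes

w3 = a3 /\ a1
w4 = a2 xor w3 = a2 xor (a3 /\ a1)
w5 = ~(w4 \/ a2) = ~((a2 xor (a3 /\ a1)) \/ a2)
w6 = w5 /\ a1 = (~((a2 xor (a3 /\ a1)) \/ a2)) /\ a1
At a1=0, a2=0, a3=0: circuit gives 0, formula gives 0.
At a1=1, a2=0, a3=0: circuit gives 1, formula gives 1.
Agrees on all 8 inputs.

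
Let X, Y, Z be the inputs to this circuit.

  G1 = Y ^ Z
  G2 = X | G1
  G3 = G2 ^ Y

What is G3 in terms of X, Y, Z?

(X | (Y ^ Z)) ^ Y

G1 = Y ^ Z
G2 = X | G1 = X | (Y ^ Z)
G3 = G2 ^ Y = (X | (Y ^ Z)) ^ Y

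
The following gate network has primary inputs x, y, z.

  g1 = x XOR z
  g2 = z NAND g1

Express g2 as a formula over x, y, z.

z NAND (x XOR z)

g1 = x XOR z
g2 = z NAND g1 = z NAND (x XOR z)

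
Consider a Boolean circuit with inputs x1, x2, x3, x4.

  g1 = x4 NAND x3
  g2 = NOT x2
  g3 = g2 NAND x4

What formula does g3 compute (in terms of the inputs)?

NOT x2 NAND x4

g2 = NOT x2
g3 = g2 NAND x4 = NOT x2 NAND x4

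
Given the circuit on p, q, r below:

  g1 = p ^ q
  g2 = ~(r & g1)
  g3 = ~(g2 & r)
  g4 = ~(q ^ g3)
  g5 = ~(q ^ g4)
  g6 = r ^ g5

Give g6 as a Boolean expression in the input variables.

g1 = p ^ q
g2 = ~(r & g1) = ~(r & (p ^ q))
g3 = ~(g2 & r) = ~((~(r & (p ^ q))) & r)
g4 = ~(q ^ g3) = ~(q ^ (~((~(r & (p ^ q))) & r)))
g5 = ~(q ^ g4) = ~(q ^ (~(q ^ (~((~(r & (p ^ q))) & r)))))
g6 = r ^ g5 = r ^ (~(q ^ (~(q ^ (~((~(r & (p ^ q))) & r))))))

r ^ (~(q ^ (~(q ^ (~((~(r & (p ^ q))) & r))))))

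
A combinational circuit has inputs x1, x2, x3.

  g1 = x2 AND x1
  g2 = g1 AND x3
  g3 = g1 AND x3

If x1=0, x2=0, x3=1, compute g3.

g1 = 0 AND 0 = 0
g3 = 0 AND 1 = 0

0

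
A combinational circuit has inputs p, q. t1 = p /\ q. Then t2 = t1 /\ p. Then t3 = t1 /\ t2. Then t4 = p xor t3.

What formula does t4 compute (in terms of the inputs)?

t1 = p /\ q
t2 = t1 /\ p = (p /\ q) /\ p
t3 = t1 /\ t2 = (p /\ q) /\ ((p /\ q) /\ p)
t4 = p xor t3 = p xor ((p /\ q) /\ ((p /\ q) /\ p))

p xor ((p /\ q) /\ ((p /\ q) /\ p))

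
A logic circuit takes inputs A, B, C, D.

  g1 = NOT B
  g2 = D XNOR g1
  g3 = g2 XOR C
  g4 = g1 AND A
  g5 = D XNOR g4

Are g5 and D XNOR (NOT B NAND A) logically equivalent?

No

g1 = NOT B
g4 = g1 AND A = NOT B AND A
g5 = D XNOR g4 = D XNOR (NOT B AND A)
At A=0, B=0, C=0, D=0: circuit gives 1, formula gives 0.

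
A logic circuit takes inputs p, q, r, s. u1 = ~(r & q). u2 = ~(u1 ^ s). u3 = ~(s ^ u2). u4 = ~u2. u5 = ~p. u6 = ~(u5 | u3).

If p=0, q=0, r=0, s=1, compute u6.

0

u1 = ~(0 & 0) = 1
u2 = ~(1 ^ 1) = 1
u3 = ~(1 ^ 1) = 1
u5 = ~0 = 1
u6 = ~(1 | 1) = 0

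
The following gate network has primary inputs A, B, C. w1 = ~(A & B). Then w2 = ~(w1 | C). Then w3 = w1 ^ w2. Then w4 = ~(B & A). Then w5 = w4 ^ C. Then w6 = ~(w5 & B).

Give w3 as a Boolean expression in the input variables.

(~(A & B)) ^ (~((~(A & B)) | C))

w1 = ~(A & B)
w2 = ~(w1 | C) = ~((~(A & B)) | C)
w3 = w1 ^ w2 = (~(A & B)) ^ (~((~(A & B)) | C))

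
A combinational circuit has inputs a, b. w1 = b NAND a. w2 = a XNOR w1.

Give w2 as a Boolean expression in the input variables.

a XNOR (b NAND a)

w1 = b NAND a
w2 = a XNOR w1 = a XNOR (b NAND a)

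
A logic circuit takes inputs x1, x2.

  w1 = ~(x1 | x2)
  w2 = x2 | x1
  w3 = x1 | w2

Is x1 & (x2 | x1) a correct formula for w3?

No

w2 = x2 | x1
w3 = x1 | w2 = x1 | (x2 | x1)
At x1=0, x2=1: circuit gives 1, formula gives 0.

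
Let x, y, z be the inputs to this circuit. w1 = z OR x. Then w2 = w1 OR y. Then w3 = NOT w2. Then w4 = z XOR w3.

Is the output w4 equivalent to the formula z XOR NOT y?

w1 = z OR x
w2 = w1 OR y = (z OR x) OR y
w3 = NOT w2 = NOT ((z OR x) OR y)
w4 = z XOR w3 = z XOR NOT ((z OR x) OR y)
At x=0, y=0, z=1: circuit gives 1, formula gives 0.

No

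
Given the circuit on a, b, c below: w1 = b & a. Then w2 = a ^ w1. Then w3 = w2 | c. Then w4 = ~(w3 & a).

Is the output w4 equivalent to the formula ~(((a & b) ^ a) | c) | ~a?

w1 = b & a
w2 = a ^ w1 = a ^ (b & a)
w3 = w2 | c = (a ^ (b & a)) | c
w4 = ~(w3 & a) = ~(((a ^ (b & a)) | c) & a)
At a=1, b=0, c=0: circuit gives 0, formula gives 0.
At a=0, b=0, c=0: circuit gives 1, formula gives 1.
Agrees on all 8 inputs.

Yes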